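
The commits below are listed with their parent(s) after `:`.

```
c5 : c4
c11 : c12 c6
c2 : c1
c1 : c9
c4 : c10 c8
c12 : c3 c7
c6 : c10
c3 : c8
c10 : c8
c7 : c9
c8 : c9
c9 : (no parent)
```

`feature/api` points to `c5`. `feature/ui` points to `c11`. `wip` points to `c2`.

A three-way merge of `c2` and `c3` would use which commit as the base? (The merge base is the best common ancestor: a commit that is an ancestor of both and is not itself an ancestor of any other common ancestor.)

c9

Ancestors of c2: {c1, c2, c9}.
Ancestors of c3: {c3, c8, c9}.
Common ancestors: {c9}.
The only common ancestor is c9, so it is the merge base.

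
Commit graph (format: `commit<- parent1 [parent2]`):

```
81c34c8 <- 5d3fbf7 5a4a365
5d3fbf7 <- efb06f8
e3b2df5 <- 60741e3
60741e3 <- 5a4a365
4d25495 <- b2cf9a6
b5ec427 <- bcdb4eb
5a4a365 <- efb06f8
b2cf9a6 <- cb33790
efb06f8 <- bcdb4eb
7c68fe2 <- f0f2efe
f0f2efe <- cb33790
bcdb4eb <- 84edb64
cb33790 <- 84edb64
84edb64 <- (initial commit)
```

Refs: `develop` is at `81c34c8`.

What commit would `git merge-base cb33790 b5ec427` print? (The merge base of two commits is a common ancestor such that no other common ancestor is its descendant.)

Ancestors of cb33790: {84edb64, cb33790}.
Ancestors of b5ec427: {84edb64, b5ec427, bcdb4eb}.
Common ancestors: {84edb64}.
The only common ancestor is 84edb64, so it is the merge base.

84edb64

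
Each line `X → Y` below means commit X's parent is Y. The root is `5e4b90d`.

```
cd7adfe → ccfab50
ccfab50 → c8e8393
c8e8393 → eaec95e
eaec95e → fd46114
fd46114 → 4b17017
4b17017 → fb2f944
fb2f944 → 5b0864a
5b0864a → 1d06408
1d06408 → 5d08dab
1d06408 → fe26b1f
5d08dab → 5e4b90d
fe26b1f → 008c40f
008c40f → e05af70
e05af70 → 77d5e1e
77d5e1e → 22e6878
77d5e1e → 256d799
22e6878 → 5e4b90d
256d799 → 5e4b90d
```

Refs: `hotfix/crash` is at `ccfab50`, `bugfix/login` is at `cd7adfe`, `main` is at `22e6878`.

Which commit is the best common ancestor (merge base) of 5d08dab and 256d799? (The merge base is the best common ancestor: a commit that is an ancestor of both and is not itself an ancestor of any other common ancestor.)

Ancestors of 5d08dab: {5d08dab, 5e4b90d}.
Ancestors of 256d799: {256d799, 5e4b90d}.
Common ancestors: {5e4b90d}.
The only common ancestor is 5e4b90d, so it is the merge base.

5e4b90d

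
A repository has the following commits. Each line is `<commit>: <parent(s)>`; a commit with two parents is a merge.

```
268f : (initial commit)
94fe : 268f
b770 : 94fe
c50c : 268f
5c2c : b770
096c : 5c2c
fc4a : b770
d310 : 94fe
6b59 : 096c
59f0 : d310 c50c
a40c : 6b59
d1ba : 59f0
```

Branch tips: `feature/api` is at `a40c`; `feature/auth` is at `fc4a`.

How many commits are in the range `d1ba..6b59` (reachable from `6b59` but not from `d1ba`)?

Reachable from 6b59: {096c, 268f, 5c2c, 6b59, 94fe, b770}.
Reachable from d1ba: {268f, 59f0, 94fe, c50c, d1ba, d310}.
In 6b59's history but not d1ba's: {096c, 5c2c, 6b59, b770} — 4 commits.

4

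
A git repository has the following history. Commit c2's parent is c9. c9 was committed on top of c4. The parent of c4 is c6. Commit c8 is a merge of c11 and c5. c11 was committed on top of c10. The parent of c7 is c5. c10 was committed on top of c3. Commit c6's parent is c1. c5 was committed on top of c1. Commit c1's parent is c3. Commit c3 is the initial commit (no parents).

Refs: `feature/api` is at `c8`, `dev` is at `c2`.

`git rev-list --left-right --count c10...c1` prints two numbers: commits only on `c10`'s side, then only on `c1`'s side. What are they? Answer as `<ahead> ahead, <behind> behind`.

Reachable from c10: {c10, c3}.
Reachable from c1: {c1, c3}.
Only in c10's history (ahead): {c10} — 1.
Only in c1's history (behind): {c1} — 1.

1 ahead, 1 behind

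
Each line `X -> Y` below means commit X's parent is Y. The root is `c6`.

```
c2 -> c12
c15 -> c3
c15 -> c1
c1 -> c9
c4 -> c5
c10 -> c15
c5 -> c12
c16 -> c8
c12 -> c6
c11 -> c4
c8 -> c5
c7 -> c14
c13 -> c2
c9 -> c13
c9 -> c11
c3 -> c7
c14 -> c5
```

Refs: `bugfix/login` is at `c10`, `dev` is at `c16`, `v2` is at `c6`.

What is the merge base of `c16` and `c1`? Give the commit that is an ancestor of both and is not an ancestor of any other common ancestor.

Ancestors of c16: {c12, c16, c5, c6, c8}.
Ancestors of c1: {c1, c11, c12, c13, c2, c4, c5, c6, c9}.
Common ancestors: {c12, c5, c6}.
Among these, c5 is not an ancestor of any other common ancestor — it is the merge base.

c5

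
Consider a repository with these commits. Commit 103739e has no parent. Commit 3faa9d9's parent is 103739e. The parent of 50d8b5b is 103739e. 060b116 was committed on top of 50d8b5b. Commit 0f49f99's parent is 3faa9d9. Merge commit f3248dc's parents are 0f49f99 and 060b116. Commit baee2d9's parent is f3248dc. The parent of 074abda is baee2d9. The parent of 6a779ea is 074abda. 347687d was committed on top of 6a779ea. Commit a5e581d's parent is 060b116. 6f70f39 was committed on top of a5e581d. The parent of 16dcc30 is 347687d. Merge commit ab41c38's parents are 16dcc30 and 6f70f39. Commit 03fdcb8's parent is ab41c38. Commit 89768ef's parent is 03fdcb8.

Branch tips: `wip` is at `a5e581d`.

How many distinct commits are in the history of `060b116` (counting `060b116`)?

Walking parent pointers from 060b116: reachable set = {060b116, 103739e, 50d8b5b}.
That is 3 commits.

3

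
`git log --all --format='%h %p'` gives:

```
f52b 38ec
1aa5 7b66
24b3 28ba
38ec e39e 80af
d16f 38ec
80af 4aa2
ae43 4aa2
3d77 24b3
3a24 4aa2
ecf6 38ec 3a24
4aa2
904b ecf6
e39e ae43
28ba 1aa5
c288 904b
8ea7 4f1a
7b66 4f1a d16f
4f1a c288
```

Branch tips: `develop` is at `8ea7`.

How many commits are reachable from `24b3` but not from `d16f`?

Reachable from 24b3: {1aa5, 24b3, 28ba, 38ec, 3a24, 4aa2, 4f1a, 7b66, 80af, 904b, ae43, c288, d16f, e39e, ecf6}.
Reachable from d16f: {38ec, 4aa2, 80af, ae43, d16f, e39e}.
In 24b3's history but not d16f's: {1aa5, 24b3, 28ba, 3a24, 4f1a, 7b66, 904b, c288, ecf6} — 9 commits.

9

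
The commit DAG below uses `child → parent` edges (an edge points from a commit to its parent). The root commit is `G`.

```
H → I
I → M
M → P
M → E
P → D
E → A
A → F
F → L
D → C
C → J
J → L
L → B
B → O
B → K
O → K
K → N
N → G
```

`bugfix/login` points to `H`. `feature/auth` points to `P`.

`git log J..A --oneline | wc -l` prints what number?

2

Reachable from A: {A, B, F, G, K, L, N, O}.
Reachable from J: {B, G, J, K, L, N, O}.
In A's history but not J's: {A, F} — 2 commits.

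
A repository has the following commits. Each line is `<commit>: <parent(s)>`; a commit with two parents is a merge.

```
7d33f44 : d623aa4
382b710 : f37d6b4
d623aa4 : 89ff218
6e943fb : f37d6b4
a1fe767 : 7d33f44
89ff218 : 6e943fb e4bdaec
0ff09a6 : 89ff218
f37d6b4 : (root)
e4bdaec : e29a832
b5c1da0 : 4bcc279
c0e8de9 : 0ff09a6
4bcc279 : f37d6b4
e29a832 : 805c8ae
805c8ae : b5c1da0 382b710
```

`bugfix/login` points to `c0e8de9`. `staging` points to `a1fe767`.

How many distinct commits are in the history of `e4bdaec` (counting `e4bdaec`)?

Walking parent pointers from e4bdaec: reachable set = {382b710, 4bcc279, 805c8ae, b5c1da0, e29a832, e4bdaec, f37d6b4}.
That is 7 commits.

7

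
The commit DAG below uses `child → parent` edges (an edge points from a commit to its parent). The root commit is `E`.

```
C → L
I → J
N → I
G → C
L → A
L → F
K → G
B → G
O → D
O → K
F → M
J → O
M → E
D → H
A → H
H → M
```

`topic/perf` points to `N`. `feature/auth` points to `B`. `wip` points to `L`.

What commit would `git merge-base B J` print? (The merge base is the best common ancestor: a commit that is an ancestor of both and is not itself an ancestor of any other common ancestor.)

G

Ancestors of B: {A, B, C, E, F, G, H, L, M}.
Ancestors of J: {A, C, D, E, F, G, H, J, K, L, M, O}.
Common ancestors: {A, C, E, F, G, H, L, M}.
Among these, G is not an ancestor of any other common ancestor — it is the merge base.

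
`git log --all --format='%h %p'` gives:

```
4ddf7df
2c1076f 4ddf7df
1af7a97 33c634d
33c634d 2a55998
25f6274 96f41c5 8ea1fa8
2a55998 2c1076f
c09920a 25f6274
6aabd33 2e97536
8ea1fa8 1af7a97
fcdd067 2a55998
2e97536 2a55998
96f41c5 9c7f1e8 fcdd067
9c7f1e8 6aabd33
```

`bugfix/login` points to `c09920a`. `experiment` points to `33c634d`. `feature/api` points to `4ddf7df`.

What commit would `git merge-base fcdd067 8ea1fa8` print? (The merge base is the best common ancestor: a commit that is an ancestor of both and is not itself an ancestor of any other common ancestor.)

2a55998

Ancestors of fcdd067: {2a55998, 2c1076f, 4ddf7df, fcdd067}.
Ancestors of 8ea1fa8: {1af7a97, 2a55998, 2c1076f, 33c634d, 4ddf7df, 8ea1fa8}.
Common ancestors: {2a55998, 2c1076f, 4ddf7df}.
Among these, 2a55998 is not an ancestor of any other common ancestor — it is the merge base.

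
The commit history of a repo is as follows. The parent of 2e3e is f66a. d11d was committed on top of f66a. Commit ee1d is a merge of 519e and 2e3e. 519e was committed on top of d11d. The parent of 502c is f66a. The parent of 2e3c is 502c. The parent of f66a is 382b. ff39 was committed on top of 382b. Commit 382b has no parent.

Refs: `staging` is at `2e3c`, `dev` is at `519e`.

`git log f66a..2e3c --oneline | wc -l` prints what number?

Reachable from 2e3c: {2e3c, 382b, 502c, f66a}.
Reachable from f66a: {382b, f66a}.
In 2e3c's history but not f66a's: {2e3c, 502c} — 2 commits.

2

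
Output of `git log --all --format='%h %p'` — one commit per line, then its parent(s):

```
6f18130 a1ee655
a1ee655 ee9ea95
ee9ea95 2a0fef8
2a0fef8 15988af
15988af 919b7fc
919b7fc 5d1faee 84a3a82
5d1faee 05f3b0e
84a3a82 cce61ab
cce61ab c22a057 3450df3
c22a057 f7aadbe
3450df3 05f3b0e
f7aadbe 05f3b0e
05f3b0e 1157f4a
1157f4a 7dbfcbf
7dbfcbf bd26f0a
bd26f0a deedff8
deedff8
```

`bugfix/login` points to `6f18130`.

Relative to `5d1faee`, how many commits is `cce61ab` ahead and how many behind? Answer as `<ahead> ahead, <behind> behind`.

Reachable from cce61ab: {05f3b0e, 1157f4a, 3450df3, 7dbfcbf, bd26f0a, c22a057, cce61ab, deedff8, f7aadbe}.
Reachable from 5d1faee: {05f3b0e, 1157f4a, 5d1faee, 7dbfcbf, bd26f0a, deedff8}.
Only in cce61ab's history (ahead): {3450df3, c22a057, cce61ab, f7aadbe} — 4.
Only in 5d1faee's history (behind): {5d1faee} — 1.

4 ahead, 1 behind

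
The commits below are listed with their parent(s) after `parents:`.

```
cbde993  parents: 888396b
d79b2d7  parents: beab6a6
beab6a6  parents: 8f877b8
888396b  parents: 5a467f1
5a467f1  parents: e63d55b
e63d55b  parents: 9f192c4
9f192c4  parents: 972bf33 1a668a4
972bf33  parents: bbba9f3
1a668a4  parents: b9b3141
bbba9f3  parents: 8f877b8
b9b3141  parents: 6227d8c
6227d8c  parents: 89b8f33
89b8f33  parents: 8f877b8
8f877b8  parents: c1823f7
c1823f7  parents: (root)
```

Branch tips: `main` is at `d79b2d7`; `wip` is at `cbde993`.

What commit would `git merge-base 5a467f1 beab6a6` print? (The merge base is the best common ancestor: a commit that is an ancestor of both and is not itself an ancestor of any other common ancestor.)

Ancestors of 5a467f1: {1a668a4, 5a467f1, 6227d8c, 89b8f33, 8f877b8, 972bf33, 9f192c4, b9b3141, bbba9f3, c1823f7, e63d55b}.
Ancestors of beab6a6: {8f877b8, beab6a6, c1823f7}.
Common ancestors: {8f877b8, c1823f7}.
Among these, 8f877b8 is not an ancestor of any other common ancestor — it is the merge base.

8f877b8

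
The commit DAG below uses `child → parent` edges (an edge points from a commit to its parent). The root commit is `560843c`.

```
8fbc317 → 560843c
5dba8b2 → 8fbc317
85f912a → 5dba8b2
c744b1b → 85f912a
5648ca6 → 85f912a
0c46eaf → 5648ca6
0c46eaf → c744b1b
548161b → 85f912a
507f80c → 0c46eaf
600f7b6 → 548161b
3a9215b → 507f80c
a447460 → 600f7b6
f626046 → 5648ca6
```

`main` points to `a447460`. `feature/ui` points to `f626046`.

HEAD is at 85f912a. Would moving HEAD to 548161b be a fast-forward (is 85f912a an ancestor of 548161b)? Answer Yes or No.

A fast-forward from 85f912a to 548161b is possible iff 85f912a is an ancestor of 548161b.
Ancestors of 548161b: {548161b, 560843c, 5dba8b2, 85f912a, 8fbc317}.
85f912a is among them, so fast-forward is possible.

Yes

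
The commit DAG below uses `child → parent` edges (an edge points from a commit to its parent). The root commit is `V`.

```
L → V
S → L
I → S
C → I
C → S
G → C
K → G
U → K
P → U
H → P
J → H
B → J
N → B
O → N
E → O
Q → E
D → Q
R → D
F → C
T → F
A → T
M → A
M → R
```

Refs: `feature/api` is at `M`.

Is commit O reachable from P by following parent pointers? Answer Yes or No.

No

Ancestors of P: {C, G, I, K, L, P, S, U, V}.
O is not in that set, so it is not an ancestor of P.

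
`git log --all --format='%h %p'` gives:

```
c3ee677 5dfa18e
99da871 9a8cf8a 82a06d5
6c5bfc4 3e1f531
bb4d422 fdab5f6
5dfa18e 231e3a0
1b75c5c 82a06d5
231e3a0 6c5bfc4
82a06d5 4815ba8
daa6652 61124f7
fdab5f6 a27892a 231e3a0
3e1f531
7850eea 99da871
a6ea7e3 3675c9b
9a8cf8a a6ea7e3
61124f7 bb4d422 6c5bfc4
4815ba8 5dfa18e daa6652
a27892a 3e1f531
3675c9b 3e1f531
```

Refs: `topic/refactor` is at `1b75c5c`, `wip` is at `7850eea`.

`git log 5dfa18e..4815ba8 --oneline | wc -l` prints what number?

6

Reachable from 4815ba8: {231e3a0, 3e1f531, 4815ba8, 5dfa18e, 61124f7, 6c5bfc4, a27892a, bb4d422, daa6652, fdab5f6}.
Reachable from 5dfa18e: {231e3a0, 3e1f531, 5dfa18e, 6c5bfc4}.
In 4815ba8's history but not 5dfa18e's: {4815ba8, 61124f7, a27892a, bb4d422, daa6652, fdab5f6} — 6 commits.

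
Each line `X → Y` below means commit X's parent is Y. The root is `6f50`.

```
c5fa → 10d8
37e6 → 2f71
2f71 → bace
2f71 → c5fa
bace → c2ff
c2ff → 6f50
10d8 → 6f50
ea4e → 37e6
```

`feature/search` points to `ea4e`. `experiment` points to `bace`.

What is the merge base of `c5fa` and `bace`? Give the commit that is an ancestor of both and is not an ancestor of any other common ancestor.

Ancestors of c5fa: {10d8, 6f50, c5fa}.
Ancestors of bace: {6f50, bace, c2ff}.
Common ancestors: {6f50}.
The only common ancestor is 6f50, so it is the merge base.

6f50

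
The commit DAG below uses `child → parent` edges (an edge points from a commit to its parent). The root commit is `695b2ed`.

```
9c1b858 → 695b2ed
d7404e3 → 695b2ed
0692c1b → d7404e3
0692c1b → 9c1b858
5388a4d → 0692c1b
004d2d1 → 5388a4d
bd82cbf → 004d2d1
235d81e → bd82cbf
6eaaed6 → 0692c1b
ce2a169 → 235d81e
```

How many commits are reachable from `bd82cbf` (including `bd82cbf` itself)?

Walking parent pointers from bd82cbf: reachable set = {004d2d1, 0692c1b, 5388a4d, 695b2ed, 9c1b858, bd82cbf, d7404e3}.
That is 7 commits.

7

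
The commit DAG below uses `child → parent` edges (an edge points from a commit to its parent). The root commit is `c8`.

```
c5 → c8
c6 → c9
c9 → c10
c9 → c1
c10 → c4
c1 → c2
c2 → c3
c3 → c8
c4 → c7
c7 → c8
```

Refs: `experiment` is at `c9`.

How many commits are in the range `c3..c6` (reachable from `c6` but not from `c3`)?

7

Reachable from c6: {c1, c10, c2, c3, c4, c6, c7, c8, c9}.
Reachable from c3: {c3, c8}.
In c6's history but not c3's: {c1, c10, c2, c4, c6, c7, c9} — 7 commits.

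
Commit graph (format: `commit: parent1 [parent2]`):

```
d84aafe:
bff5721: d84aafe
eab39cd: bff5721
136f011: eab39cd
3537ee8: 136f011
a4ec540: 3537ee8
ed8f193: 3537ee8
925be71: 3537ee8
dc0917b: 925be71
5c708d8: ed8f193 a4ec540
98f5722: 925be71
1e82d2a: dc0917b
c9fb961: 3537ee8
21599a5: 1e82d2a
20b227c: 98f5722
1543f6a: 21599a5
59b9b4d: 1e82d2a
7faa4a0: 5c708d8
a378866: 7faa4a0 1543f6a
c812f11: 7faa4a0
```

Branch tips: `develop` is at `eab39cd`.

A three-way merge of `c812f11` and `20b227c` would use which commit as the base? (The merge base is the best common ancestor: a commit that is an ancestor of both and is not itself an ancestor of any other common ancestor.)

Ancestors of c812f11: {136f011, 3537ee8, 5c708d8, 7faa4a0, a4ec540, bff5721, c812f11, d84aafe, eab39cd, ed8f193}.
Ancestors of 20b227c: {136f011, 20b227c, 3537ee8, 925be71, 98f5722, bff5721, d84aafe, eab39cd}.
Common ancestors: {136f011, 3537ee8, bff5721, d84aafe, eab39cd}.
Among these, 3537ee8 is not an ancestor of any other common ancestor — it is the merge base.

3537ee8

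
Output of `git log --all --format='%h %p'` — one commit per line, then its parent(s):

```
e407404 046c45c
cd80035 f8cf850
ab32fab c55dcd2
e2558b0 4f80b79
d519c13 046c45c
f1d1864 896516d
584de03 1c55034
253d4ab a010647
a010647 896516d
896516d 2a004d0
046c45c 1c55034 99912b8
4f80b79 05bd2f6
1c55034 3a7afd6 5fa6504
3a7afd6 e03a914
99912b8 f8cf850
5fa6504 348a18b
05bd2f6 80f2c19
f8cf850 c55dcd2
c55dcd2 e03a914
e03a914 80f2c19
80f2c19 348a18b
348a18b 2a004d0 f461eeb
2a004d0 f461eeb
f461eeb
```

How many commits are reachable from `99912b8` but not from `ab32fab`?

Reachable from 99912b8: {2a004d0, 348a18b, 80f2c19, 99912b8, c55dcd2, e03a914, f461eeb, f8cf850}.
Reachable from ab32fab: {2a004d0, 348a18b, 80f2c19, ab32fab, c55dcd2, e03a914, f461eeb}.
In 99912b8's history but not ab32fab's: {99912b8, f8cf850} — 2 commits.

2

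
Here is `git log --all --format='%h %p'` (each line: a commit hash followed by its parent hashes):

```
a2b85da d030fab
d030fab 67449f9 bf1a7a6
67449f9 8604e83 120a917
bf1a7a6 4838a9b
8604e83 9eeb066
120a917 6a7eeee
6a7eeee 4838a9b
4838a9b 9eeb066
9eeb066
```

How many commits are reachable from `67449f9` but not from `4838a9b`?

4

Reachable from 67449f9: {120a917, 4838a9b, 67449f9, 6a7eeee, 8604e83, 9eeb066}.
Reachable from 4838a9b: {4838a9b, 9eeb066}.
In 67449f9's history but not 4838a9b's: {120a917, 67449f9, 6a7eeee, 8604e83} — 4 commits.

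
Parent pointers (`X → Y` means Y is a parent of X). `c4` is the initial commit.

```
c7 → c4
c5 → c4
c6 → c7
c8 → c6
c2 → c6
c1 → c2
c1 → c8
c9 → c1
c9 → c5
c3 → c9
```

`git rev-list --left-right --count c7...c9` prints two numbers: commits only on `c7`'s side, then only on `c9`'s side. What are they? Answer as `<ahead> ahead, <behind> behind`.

0 ahead, 6 behind

Reachable from c7: {c4, c7}.
Reachable from c9: {c1, c2, c4, c5, c6, c7, c8, c9}.
Only in c7's history (ahead): {} — 0.
Only in c9's history (behind): {c1, c2, c5, c6, c8, c9} — 6.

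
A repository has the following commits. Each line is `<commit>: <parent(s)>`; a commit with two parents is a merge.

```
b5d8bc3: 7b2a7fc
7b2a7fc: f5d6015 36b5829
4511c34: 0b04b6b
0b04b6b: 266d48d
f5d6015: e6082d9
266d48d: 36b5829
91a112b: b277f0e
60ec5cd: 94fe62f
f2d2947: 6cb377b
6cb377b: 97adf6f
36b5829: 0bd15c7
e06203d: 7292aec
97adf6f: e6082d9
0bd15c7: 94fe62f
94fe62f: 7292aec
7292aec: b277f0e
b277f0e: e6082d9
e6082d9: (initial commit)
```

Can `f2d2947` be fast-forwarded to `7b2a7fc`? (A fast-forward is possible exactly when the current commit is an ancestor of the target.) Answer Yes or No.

A fast-forward from f2d2947 to 7b2a7fc is possible iff f2d2947 is an ancestor of 7b2a7fc.
Ancestors of 7b2a7fc: {0bd15c7, 36b5829, 7292aec, 7b2a7fc, 94fe62f, b277f0e, e6082d9, f5d6015}.
f2d2947 is not among them, so fast-forward is not possible.

No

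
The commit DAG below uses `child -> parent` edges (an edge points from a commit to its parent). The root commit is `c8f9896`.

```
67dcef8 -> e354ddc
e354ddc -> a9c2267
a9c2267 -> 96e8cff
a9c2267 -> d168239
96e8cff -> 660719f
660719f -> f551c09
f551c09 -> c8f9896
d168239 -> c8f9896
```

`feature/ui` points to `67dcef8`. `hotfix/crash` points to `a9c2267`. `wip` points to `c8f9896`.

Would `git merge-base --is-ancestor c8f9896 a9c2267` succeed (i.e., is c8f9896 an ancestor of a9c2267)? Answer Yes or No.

Yes

Ancestors of a9c2267 (commits reachable by following parents): {660719f, 96e8cff, a9c2267, c8f9896, d168239, f551c09}.
c8f9896 is in that set, so it is an ancestor of a9c2267.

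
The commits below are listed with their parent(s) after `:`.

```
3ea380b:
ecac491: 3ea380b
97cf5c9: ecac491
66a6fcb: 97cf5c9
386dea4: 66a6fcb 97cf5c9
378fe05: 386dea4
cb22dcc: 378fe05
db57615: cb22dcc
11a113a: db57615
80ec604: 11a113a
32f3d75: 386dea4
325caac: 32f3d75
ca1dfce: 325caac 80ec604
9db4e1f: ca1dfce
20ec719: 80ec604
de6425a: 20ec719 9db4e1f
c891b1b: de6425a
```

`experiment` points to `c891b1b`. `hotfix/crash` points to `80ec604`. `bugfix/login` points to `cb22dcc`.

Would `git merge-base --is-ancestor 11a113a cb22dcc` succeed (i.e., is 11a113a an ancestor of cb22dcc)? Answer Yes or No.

Ancestors of cb22dcc: {378fe05, 386dea4, 3ea380b, 66a6fcb, 97cf5c9, cb22dcc, ecac491}.
11a113a is not in that set, so it is not an ancestor of cb22dcc.

No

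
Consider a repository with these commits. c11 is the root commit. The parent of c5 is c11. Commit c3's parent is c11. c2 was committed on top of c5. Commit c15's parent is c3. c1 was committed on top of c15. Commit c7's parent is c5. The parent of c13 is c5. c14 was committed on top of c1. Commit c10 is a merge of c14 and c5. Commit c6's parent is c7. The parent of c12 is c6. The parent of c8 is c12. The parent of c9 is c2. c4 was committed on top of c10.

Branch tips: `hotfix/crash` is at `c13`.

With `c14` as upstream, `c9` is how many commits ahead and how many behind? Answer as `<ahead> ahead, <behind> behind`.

Reachable from c9: {c11, c2, c5, c9}.
Reachable from c14: {c1, c11, c14, c15, c3}.
Only in c9's history (ahead): {c2, c5, c9} — 3.
Only in c14's history (behind): {c1, c14, c15, c3} — 4.

3 ahead, 4 behind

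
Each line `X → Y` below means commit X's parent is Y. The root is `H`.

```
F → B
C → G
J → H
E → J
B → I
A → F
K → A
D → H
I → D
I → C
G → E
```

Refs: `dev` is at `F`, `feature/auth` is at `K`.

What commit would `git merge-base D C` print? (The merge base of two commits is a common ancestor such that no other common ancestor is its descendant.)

Ancestors of D: {D, H}.
Ancestors of C: {C, E, G, H, J}.
Common ancestors: {H}.
The only common ancestor is H, so it is the merge base.

H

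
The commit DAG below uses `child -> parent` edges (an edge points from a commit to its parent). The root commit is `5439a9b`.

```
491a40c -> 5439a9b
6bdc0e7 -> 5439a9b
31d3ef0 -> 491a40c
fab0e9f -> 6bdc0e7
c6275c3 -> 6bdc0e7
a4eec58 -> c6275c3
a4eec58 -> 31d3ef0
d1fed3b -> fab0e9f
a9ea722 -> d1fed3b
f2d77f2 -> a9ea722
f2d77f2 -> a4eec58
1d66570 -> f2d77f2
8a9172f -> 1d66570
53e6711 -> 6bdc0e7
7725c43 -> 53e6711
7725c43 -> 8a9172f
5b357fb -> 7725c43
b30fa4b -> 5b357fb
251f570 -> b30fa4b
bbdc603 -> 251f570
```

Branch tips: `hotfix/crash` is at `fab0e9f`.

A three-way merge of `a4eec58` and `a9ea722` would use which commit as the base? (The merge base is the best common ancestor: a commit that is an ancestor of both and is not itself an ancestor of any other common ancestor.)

Ancestors of a4eec58: {31d3ef0, 491a40c, 5439a9b, 6bdc0e7, a4eec58, c6275c3}.
Ancestors of a9ea722: {5439a9b, 6bdc0e7, a9ea722, d1fed3b, fab0e9f}.
Common ancestors: {5439a9b, 6bdc0e7}.
Among these, 6bdc0e7 is not an ancestor of any other common ancestor — it is the merge base.

6bdc0e7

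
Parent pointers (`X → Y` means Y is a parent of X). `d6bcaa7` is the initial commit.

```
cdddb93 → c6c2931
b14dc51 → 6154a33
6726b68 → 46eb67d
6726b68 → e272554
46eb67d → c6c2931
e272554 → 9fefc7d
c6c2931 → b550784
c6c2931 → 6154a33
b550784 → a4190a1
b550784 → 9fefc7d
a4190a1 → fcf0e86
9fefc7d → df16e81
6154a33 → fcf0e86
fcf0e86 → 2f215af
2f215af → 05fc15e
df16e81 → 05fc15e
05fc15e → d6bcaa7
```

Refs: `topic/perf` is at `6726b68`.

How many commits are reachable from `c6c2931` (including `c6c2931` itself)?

10

Walking parent pointers from c6c2931: reachable set = {05fc15e, 2f215af, 6154a33, 9fefc7d, a4190a1, b550784, c6c2931, d6bcaa7, df16e81, fcf0e86}.
That is 10 commits.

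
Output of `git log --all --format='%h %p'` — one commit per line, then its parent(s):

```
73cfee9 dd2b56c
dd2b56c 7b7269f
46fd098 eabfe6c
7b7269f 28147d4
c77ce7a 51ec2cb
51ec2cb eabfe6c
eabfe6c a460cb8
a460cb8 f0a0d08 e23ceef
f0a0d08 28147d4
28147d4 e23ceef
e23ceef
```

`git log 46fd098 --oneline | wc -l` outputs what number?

6

Walking parent pointers from 46fd098: reachable set = {28147d4, 46fd098, a460cb8, e23ceef, eabfe6c, f0a0d08}.
That is 6 commits.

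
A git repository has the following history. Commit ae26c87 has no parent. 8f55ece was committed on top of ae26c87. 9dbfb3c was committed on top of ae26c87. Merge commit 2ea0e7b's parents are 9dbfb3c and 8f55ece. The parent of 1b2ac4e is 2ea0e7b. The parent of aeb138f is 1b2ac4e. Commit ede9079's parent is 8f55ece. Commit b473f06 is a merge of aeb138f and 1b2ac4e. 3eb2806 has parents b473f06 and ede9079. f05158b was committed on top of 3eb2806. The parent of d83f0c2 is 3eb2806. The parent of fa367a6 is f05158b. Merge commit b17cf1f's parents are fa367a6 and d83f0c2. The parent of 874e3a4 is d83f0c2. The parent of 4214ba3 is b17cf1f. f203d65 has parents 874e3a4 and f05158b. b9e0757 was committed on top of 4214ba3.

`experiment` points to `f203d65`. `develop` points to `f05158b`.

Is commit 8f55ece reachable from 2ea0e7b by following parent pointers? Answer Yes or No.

Yes

Ancestors of 2ea0e7b (commits reachable by following parents): {2ea0e7b, 8f55ece, 9dbfb3c, ae26c87}.
8f55ece is in that set, so it is an ancestor of 2ea0e7b.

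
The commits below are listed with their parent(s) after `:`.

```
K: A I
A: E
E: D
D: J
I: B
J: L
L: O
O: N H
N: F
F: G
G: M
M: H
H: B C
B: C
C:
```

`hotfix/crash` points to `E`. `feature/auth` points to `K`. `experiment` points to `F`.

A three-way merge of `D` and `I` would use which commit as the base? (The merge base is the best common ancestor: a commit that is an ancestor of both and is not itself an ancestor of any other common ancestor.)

B

Ancestors of D: {B, C, D, F, G, H, J, L, M, N, O}.
Ancestors of I: {B, C, I}.
Common ancestors: {B, C}.
Among these, B is not an ancestor of any other common ancestor — it is the merge base.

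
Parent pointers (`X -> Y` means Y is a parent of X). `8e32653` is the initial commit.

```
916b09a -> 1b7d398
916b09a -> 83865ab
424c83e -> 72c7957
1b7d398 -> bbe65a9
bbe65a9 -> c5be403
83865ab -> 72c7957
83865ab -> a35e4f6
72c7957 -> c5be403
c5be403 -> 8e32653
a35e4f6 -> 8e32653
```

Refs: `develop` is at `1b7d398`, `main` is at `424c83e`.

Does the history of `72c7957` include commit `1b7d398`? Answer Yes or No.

No

Ancestors of 72c7957: {72c7957, 8e32653, c5be403}.
1b7d398 is not in that set, so it is not an ancestor of 72c7957.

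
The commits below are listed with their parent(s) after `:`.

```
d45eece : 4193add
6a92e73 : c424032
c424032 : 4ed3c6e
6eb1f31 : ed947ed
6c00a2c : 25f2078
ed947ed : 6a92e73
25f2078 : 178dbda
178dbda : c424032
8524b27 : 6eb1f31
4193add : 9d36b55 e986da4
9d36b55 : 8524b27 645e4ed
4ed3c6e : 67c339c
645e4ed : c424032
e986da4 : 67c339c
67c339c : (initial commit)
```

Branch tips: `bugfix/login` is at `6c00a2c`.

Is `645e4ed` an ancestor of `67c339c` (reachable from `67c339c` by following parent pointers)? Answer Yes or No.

No

Ancestors of 67c339c: {67c339c}.
645e4ed is not in that set, so it is not an ancestor of 67c339c.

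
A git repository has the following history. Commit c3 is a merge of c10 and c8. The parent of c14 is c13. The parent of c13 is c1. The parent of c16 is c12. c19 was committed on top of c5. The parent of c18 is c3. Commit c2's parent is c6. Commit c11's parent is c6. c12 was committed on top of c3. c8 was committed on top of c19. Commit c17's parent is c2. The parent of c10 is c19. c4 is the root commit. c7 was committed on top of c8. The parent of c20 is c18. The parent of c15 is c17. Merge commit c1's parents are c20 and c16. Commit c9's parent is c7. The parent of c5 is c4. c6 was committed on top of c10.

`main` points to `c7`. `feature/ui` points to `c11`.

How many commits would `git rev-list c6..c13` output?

Reachable from c13: {c1, c10, c12, c13, c16, c18, c19, c20, c3, c4, c5, c8}.
Reachable from c6: {c10, c19, c4, c5, c6}.
In c13's history but not c6's: {c1, c12, c13, c16, c18, c20, c3, c8} — 8 commits.

8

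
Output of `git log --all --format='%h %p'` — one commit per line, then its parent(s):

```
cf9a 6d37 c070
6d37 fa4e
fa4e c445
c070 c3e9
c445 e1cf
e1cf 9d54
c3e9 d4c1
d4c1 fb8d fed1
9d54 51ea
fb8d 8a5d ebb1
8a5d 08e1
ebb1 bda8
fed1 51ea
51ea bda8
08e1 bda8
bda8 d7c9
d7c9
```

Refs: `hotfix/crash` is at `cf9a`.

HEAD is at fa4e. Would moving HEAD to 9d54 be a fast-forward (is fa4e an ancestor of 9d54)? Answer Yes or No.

No

A fast-forward from fa4e to 9d54 is possible iff fa4e is an ancestor of 9d54.
Ancestors of 9d54: {51ea, 9d54, bda8, d7c9}.
fa4e is not among them, so fast-forward is not possible.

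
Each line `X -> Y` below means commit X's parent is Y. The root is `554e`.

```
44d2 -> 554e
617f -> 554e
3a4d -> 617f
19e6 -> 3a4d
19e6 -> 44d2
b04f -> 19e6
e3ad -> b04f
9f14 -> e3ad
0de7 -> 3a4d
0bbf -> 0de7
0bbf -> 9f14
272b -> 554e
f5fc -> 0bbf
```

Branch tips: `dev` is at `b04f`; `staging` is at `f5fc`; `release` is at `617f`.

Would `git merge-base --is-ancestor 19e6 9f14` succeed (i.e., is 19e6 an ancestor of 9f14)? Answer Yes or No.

Yes

Ancestors of 9f14 (commits reachable by following parents): {19e6, 3a4d, 44d2, 554e, 617f, 9f14, b04f, e3ad}.
19e6 is in that set, so it is an ancestor of 9f14.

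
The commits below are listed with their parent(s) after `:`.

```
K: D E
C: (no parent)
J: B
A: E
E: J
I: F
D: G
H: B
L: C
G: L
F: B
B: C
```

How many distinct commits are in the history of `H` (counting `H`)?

Walking parent pointers from H: reachable set = {B, C, H}.
That is 3 commits.

3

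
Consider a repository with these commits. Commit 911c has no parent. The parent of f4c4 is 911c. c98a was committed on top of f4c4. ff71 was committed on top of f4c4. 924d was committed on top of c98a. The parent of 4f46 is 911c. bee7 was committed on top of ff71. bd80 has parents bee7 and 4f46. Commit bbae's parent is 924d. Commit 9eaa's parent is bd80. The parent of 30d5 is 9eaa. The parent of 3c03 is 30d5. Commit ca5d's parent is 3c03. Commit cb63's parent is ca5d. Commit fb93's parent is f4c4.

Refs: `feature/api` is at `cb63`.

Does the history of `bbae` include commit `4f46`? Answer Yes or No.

Ancestors of bbae: {911c, 924d, bbae, c98a, f4c4}.
4f46 is not in that set, so it is not an ancestor of bbae.

No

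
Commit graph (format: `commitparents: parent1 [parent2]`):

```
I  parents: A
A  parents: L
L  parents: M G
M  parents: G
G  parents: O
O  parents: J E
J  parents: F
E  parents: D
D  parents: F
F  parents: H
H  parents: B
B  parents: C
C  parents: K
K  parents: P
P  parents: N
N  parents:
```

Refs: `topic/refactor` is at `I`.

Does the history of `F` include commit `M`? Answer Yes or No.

No

Ancestors of F: {B, C, F, H, K, N, P}.
M is not in that set, so it is not an ancestor of F.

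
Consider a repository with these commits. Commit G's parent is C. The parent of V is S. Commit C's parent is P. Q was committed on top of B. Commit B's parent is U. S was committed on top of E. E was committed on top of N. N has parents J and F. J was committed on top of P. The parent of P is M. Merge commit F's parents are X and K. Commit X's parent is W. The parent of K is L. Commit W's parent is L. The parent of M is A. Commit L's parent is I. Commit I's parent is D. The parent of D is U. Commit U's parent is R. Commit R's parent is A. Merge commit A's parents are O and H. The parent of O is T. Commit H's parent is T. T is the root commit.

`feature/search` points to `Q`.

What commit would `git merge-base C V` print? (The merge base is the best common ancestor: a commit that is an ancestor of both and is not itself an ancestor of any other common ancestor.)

Ancestors of C: {A, C, H, M, O, P, T}.
Ancestors of V: {A, D, E, F, H, I, J, K, L, M, N, O, P, R, S, T, U, V, W, X}.
Common ancestors: {A, H, M, O, P, T}.
Among these, P is not an ancestor of any other common ancestor — it is the merge base.

P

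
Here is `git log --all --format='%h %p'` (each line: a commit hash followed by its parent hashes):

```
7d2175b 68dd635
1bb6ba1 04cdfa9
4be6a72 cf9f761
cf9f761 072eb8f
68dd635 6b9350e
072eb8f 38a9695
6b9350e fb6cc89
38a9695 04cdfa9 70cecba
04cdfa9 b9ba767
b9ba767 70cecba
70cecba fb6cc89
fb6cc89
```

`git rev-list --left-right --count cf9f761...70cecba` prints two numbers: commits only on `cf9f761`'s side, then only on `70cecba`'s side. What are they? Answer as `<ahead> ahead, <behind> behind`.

Reachable from cf9f761: {04cdfa9, 072eb8f, 38a9695, 70cecba, b9ba767, cf9f761, fb6cc89}.
Reachable from 70cecba: {70cecba, fb6cc89}.
Only in cf9f761's history (ahead): {04cdfa9, 072eb8f, 38a9695, b9ba767, cf9f761} — 5.
Only in 70cecba's history (behind): {} — 0.

5 ahead, 0 behind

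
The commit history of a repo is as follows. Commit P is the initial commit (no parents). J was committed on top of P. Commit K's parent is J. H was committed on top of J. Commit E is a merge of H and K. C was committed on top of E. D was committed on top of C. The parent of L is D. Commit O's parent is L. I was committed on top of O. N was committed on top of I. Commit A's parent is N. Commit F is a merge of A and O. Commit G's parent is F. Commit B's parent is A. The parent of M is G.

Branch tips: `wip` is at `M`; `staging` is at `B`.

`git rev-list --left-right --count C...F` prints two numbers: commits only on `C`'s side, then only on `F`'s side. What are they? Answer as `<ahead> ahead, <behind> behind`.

0 ahead, 7 behind

Reachable from C: {C, E, H, J, K, P}.
Reachable from F: {A, C, D, E, F, H, I, J, K, L, N, O, P}.
Only in C's history (ahead): {} — 0.
Only in F's history (behind): {A, D, F, I, L, N, O} — 7.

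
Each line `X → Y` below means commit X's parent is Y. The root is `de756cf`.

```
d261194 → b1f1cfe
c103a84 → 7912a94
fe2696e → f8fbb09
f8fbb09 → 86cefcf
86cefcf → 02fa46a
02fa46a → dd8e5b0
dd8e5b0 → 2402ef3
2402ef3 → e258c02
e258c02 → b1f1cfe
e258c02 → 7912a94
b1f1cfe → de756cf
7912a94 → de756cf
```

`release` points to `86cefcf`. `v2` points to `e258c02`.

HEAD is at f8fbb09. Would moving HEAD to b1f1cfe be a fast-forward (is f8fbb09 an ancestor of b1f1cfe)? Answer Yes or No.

No

A fast-forward from f8fbb09 to b1f1cfe is possible iff f8fbb09 is an ancestor of b1f1cfe.
Ancestors of b1f1cfe: {b1f1cfe, de756cf}.
f8fbb09 is not among them, so fast-forward is not possible.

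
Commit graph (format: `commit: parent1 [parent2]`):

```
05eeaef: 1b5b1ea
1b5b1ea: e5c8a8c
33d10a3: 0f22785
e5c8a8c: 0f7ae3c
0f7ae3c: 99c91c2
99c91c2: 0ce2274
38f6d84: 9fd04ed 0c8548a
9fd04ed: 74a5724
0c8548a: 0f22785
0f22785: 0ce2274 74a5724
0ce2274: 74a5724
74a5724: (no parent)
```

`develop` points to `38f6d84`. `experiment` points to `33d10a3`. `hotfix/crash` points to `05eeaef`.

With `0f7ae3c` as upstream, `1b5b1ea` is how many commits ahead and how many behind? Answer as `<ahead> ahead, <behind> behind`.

2 ahead, 0 behind

Reachable from 1b5b1ea: {0ce2274, 0f7ae3c, 1b5b1ea, 74a5724, 99c91c2, e5c8a8c}.
Reachable from 0f7ae3c: {0ce2274, 0f7ae3c, 74a5724, 99c91c2}.
Only in 1b5b1ea's history (ahead): {1b5b1ea, e5c8a8c} — 2.
Only in 0f7ae3c's history (behind): {} — 0.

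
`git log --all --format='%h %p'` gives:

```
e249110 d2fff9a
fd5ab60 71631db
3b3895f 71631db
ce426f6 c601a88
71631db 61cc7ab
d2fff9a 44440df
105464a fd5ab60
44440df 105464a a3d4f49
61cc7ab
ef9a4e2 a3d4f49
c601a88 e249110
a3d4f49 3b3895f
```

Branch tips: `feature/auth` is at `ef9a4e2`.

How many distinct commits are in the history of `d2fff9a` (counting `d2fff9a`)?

Walking parent pointers from d2fff9a: reachable set = {105464a, 3b3895f, 44440df, 61cc7ab, 71631db, a3d4f49, d2fff9a, fd5ab60}.
That is 8 commits.

8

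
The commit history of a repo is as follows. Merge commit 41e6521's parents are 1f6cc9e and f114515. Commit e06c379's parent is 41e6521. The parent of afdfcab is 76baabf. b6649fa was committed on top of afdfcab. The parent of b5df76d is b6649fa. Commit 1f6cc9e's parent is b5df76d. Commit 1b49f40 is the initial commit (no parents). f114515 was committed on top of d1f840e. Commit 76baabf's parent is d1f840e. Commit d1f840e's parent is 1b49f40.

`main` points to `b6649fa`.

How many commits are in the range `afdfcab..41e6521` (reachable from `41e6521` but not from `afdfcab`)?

5

Reachable from 41e6521: {1b49f40, 1f6cc9e, 41e6521, 76baabf, afdfcab, b5df76d, b6649fa, d1f840e, f114515}.
Reachable from afdfcab: {1b49f40, 76baabf, afdfcab, d1f840e}.
In 41e6521's history but not afdfcab's: {1f6cc9e, 41e6521, b5df76d, b6649fa, f114515} — 5 commits.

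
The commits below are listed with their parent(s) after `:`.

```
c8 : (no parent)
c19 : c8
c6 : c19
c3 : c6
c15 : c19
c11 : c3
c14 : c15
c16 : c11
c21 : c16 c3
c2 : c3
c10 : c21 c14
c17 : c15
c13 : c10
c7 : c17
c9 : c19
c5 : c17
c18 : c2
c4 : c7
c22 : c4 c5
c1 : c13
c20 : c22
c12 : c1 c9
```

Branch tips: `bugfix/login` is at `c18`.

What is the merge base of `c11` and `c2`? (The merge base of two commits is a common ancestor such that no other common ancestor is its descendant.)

c3

Ancestors of c11: {c11, c19, c3, c6, c8}.
Ancestors of c2: {c19, c2, c3, c6, c8}.
Common ancestors: {c19, c3, c6, c8}.
Among these, c3 is not an ancestor of any other common ancestor — it is the merge base.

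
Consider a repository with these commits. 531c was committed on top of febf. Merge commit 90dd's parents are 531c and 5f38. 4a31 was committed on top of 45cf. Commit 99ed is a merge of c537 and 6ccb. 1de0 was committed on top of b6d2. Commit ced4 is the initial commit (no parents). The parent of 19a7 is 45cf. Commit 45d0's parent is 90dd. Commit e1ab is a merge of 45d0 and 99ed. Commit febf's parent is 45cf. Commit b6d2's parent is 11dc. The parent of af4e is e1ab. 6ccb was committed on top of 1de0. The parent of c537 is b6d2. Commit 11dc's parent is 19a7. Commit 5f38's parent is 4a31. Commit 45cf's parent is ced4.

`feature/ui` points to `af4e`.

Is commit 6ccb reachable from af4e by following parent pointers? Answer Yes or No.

Yes

Ancestors of af4e (commits reachable by following parents): {11dc, 19a7, 1de0, 45cf, 45d0, 4a31, 531c, 5f38, 6ccb, 90dd, 99ed, af4e, b6d2, c537, ced4, e1ab, febf}.
6ccb is in that set, so it is an ancestor of af4e.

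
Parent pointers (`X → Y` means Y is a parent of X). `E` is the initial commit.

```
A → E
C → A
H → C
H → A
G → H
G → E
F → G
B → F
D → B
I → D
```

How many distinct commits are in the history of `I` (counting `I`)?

Walking parent pointers from I: reachable set = {A, B, C, D, E, F, G, H, I}.
That is 9 commits.

9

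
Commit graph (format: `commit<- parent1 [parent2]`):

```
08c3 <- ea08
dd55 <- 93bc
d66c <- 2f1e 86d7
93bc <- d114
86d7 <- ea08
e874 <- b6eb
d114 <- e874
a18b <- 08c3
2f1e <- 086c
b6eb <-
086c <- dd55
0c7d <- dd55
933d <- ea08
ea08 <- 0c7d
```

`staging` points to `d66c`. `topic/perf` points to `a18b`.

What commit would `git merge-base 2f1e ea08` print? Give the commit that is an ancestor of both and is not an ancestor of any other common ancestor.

Ancestors of 2f1e: {086c, 2f1e, 93bc, b6eb, d114, dd55, e874}.
Ancestors of ea08: {0c7d, 93bc, b6eb, d114, dd55, e874, ea08}.
Common ancestors: {93bc, b6eb, d114, dd55, e874}.
Among these, dd55 is not an ancestor of any other common ancestor — it is the merge base.

dd55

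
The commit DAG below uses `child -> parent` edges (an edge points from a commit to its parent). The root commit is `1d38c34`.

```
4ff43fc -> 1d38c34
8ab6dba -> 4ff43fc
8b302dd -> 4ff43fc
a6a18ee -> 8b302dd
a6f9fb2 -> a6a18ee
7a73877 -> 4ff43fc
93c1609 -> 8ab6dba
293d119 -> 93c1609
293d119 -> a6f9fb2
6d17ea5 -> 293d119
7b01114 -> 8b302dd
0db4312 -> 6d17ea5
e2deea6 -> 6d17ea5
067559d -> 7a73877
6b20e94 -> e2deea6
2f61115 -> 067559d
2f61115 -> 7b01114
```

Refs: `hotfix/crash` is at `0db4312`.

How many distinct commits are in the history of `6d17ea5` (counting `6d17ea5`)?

9

Walking parent pointers from 6d17ea5: reachable set = {1d38c34, 293d119, 4ff43fc, 6d17ea5, 8ab6dba, 8b302dd, 93c1609, a6a18ee, a6f9fb2}.
That is 9 commits.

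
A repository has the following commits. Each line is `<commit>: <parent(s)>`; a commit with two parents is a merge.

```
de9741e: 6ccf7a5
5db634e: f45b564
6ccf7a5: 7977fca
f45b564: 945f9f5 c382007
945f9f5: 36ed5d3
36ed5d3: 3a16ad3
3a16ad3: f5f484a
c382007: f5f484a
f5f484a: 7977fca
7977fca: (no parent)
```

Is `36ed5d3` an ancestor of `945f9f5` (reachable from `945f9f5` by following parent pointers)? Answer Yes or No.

Yes

Ancestors of 945f9f5 (commits reachable by following parents): {36ed5d3, 3a16ad3, 7977fca, 945f9f5, f5f484a}.
36ed5d3 is in that set, so it is an ancestor of 945f9f5.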